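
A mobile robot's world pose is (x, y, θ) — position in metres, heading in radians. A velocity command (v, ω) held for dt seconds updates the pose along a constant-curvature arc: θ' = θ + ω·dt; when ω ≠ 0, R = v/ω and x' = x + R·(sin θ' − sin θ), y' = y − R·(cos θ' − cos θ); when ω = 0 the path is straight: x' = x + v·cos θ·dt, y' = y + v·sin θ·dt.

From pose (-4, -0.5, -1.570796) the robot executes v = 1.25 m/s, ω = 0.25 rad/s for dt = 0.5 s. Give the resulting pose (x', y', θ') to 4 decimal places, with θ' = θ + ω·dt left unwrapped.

θ' = -1.5708 + 0.25·0.5 = -1.4458
R = v/ω = 1.25/0.25 = 5.0000
x' = -4 + 5.0000·(sin -1.4458 − sin -1.5708) = -3.9610
y' = -0.5 − 5.0000·(cos -1.4458 − cos -1.5708) = -1.1234

(-3.9610, -1.1234, -1.4458)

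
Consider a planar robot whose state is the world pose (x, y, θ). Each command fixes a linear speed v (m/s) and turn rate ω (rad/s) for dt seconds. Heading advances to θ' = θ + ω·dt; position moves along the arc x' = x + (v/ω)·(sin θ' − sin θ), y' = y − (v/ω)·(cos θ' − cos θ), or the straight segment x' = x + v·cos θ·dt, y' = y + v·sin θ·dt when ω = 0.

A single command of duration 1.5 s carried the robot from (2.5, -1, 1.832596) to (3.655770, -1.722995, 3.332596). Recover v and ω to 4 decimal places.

Δθ = 3.332596 − 1.832596 = 1.500000
ω = Δθ/dt = 1.500000/1.5 = 1.0000
R = Δx/(sin θ' − sin θ) = -1.0000
v = R·ω = -1.0000·1.0000 = -1.0000

v = -1.0000, ω = 1.0000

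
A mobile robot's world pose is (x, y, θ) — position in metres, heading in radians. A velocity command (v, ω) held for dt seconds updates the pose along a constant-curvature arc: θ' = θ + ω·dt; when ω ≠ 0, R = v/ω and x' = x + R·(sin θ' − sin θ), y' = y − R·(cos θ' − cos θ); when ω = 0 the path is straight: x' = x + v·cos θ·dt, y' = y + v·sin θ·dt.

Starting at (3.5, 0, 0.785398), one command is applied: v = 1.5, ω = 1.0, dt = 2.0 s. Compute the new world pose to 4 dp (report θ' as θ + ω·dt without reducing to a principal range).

θ' = 0.7854 + 1.0·2.0 = 2.7854
R = v/ω = 1.5/1.0 = 1.5000
x' = 3.5 + 1.5000·(sin 2.7854 − sin 0.7854) = 2.9624
y' = 0 − 1.5000·(cos 2.7854 − cos 0.7854) = 2.4665

(2.9624, 2.4665, 2.7854)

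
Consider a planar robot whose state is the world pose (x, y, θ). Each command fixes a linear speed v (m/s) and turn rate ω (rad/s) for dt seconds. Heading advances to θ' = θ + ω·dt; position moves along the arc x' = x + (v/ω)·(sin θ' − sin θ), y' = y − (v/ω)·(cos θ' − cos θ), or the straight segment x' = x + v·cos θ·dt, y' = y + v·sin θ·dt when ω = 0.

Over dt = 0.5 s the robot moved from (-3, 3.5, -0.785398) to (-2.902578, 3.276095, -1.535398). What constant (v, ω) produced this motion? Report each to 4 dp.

v = 0.5000, ω = -1.5000

Δθ = -1.535398 − -0.785398 = -0.750000
ω = Δθ/dt = -0.750000/0.5 = -1.5000
R = −Δy/(cos θ' − cos θ) = -0.3333
v = R·ω = -0.3333·-1.5000 = 0.5000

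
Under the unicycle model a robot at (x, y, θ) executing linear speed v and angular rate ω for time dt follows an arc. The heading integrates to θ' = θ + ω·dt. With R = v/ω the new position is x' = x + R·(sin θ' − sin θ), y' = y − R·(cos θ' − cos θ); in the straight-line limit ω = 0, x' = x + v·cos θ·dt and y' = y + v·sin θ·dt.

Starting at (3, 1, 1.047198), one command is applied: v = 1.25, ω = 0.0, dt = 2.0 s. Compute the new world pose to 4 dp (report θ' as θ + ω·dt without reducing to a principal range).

θ' = 1.0472 + 0.0·2.0 = 1.0472
ω = 0 → straight: x' = 3 + 1.25·cos(1.0472)·2.0 = 4.2500
y' = 1 + 1.25·sin(1.0472)·2.0 = 3.1651

(4.2500, 3.1651, 1.0472)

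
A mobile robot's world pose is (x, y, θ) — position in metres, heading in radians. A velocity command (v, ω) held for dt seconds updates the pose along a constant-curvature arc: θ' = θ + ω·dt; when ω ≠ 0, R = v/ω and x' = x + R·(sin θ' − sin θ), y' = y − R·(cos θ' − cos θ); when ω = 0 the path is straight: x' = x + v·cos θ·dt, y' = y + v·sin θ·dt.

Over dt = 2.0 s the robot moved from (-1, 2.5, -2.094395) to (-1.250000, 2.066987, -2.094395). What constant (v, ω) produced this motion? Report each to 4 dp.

Δθ = -2.094395 − -2.094395 = 0.000000
ω = Δθ/dt = 0.000000/2.0 = 0.0000
ω = 0 → v = (Δx·cos θ + Δy·sin θ)/dt = 0.2500

v = 0.2500, ω = 0.0000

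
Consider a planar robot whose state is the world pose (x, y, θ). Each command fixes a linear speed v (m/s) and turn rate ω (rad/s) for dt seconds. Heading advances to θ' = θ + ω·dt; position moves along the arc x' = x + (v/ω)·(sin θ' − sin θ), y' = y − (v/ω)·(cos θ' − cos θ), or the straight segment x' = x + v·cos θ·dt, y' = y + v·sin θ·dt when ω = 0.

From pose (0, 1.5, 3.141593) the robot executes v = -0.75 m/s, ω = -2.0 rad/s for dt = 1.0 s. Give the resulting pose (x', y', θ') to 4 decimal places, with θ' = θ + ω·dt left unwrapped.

θ' = 3.1416 + -2.0·1.0 = 1.1416
R = v/ω = -0.75/-2.0 = 0.3750
x' = 0 + 0.3750·(sin 1.1416 − sin 3.1416) = 0.3410
y' = 1.5 − 0.3750·(cos 1.1416 − cos 3.1416) = 0.9689

(0.3410, 0.9689, 1.1416)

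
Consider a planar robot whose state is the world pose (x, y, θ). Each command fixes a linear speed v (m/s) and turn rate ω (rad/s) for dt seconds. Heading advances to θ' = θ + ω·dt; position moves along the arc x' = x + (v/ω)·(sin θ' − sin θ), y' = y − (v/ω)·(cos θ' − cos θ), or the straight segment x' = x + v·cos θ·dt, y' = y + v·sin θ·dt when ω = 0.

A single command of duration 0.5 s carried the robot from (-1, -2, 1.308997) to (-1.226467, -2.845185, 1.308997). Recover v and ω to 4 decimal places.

v = -1.7500, ω = 0.0000

Δθ = 1.308997 − 1.308997 = 0.000000
ω = Δθ/dt = 0.000000/0.5 = 0.0000
ω = 0 → v = (Δx·cos θ + Δy·sin θ)/dt = -1.7500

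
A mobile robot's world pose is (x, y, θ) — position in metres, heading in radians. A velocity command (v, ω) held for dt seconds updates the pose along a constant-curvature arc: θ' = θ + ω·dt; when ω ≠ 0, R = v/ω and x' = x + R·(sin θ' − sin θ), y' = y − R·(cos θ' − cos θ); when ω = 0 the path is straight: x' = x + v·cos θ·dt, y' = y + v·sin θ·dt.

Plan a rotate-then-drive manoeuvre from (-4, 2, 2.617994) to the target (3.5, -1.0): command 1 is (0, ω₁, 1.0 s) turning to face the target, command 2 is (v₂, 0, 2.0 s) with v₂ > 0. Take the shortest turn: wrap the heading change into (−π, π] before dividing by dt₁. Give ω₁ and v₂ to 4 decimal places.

ω₁ = -2.9985, v₂ = 4.0389

heading to target = atan2(-1−2, 3.5−-4) = -0.3805
Δθ = wrap(-0.3805 − 2.6180) = -2.9985; ω₁ = Δθ/dt₁ = -2.9985
distance = √((3.5−-4)² + (-1−2)²) = 8.0777; v₂ = distance/dt₂ = 4.0389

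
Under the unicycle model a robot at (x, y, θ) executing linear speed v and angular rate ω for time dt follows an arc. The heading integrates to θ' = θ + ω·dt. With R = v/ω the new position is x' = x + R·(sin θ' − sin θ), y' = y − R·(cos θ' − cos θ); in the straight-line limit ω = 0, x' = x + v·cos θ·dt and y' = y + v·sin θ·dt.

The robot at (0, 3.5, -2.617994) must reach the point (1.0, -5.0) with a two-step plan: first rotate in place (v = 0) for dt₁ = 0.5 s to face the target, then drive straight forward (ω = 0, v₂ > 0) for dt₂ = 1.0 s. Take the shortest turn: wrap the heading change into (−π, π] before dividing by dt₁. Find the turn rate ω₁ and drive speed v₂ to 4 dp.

heading to target = atan2(-5−3.5, 1−0) = -1.4537
Δθ = wrap(-1.4537 − -2.6180) = 1.1643; ω₁ = Δθ/dt₁ = 2.3286
distance = √((1−0)² + (-5−3.5)²) = 8.5586; v₂ = distance/dt₂ = 8.5586

ω₁ = 2.3286, v₂ = 8.5586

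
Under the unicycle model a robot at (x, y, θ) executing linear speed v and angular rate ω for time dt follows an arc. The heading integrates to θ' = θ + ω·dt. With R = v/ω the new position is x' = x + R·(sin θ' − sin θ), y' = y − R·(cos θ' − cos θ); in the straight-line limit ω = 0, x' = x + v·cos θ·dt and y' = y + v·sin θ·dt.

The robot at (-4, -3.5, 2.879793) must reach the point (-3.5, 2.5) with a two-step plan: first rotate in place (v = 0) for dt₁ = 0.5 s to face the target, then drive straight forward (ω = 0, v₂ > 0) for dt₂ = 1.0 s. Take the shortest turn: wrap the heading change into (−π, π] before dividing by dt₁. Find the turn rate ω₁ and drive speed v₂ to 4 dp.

heading to target = atan2(2.5−-3.5, -3.5−-4) = 1.4877
Δθ = wrap(1.4877 − 2.8798) = -1.3921; ω₁ = Δθ/dt₁ = -2.7843
distance = √((-3.5−-4)² + (2.5−-3.5)²) = 6.0208; v₂ = distance/dt₂ = 6.0208

ω₁ = -2.7843, v₂ = 6.0208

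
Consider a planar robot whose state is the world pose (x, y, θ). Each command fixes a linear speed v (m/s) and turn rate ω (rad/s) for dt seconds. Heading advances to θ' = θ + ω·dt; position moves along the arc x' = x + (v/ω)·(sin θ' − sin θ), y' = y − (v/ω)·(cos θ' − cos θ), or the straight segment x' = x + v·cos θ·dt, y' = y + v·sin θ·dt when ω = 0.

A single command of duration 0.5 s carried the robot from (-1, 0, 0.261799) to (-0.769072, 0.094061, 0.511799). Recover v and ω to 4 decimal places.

v = 0.5000, ω = 0.5000

Δθ = 0.511799 − 0.261799 = 0.250000
ω = Δθ/dt = 0.250000/0.5 = 0.5000
R = Δx/(sin θ' − sin θ) = 1.0000
v = R·ω = 1.0000·0.5000 = 0.5000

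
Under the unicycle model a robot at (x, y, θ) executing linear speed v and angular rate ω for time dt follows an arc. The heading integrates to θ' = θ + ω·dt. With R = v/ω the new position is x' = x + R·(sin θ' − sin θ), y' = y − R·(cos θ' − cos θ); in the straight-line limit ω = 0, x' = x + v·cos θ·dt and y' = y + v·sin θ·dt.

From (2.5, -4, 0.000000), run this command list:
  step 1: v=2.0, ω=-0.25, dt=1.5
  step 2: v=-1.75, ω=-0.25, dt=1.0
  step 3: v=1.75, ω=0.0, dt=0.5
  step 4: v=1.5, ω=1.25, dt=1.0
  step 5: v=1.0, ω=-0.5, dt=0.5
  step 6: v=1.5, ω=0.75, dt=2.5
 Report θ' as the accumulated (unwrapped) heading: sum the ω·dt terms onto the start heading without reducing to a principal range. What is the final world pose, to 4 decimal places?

(7.2735, -0.8746, 2.2500)

step 1: θ'=-0.3750 (R=-8.0000) → pose (5.4302, -4.5559, -0.3750)
step 2: θ'=-0.6250 (R=7.0000) → pose (3.8984, -3.7191, -0.6250)
step 3: θ'=-0.6250 (straight) → pose (4.6080, -4.2311, -0.6250)
step 4: θ'=0.6250 (R=1.2000) → pose (6.0122, -4.2311, 0.6250)
step 5: θ'=0.3750 (R=-2.0000) → pose (6.4499, -3.9920, 0.3750)
step 6: θ'=2.2500 (R=2.0000) → pose (7.2735, -0.8746, 2.2500)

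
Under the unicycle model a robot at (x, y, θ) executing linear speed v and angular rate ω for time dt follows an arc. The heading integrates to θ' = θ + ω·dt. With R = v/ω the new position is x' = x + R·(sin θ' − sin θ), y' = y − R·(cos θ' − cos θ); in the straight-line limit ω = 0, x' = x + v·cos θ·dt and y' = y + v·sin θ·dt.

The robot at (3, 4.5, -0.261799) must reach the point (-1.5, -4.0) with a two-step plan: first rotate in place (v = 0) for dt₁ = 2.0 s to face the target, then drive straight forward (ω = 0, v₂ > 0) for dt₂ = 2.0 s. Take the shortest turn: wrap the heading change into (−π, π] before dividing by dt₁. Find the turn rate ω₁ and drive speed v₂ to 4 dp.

heading to target = atan2(-4−4.5, -1.5−3) = -2.0577
Δθ = wrap(-2.0577 − -0.2618) = -1.7959; ω₁ = Δθ/dt₁ = -0.8979
distance = √((-1.5−3)² + (-4−4.5)²) = 9.6177; v₂ = distance/dt₂ = 4.8088

ω₁ = -0.8979, v₂ = 4.8088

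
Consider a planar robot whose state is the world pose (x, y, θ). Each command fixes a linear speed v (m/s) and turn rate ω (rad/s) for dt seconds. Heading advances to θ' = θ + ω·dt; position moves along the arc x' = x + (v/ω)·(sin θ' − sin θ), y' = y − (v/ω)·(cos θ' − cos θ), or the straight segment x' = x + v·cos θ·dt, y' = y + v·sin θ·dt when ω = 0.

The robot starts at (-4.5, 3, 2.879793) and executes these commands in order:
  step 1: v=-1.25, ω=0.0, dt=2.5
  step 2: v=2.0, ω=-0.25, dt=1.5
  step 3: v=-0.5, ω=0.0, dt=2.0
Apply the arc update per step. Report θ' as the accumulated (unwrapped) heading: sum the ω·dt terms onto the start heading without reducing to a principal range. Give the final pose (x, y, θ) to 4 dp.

(-3.3639, 2.8919, 2.5048)

step 1: θ'=2.8798 (straight) → pose (-1.4815, 2.1912, 2.8798)
step 2: θ'=2.5048 (R=-8.0000) → pose (-4.1679, 3.4866, 2.5048)
step 3: θ'=2.5048 (straight) → pose (-3.3639, 2.8919, 2.5048)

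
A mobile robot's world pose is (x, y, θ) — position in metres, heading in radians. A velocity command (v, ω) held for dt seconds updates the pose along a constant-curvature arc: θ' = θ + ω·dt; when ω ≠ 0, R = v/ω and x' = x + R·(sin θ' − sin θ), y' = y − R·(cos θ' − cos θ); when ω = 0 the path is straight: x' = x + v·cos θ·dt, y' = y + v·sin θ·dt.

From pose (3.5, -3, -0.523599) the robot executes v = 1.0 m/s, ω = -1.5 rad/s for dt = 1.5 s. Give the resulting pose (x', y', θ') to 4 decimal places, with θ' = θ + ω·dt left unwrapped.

θ' = -0.5236 + -1.5·1.5 = -2.7736
R = v/ω = 1.0/-1.5 = -0.6667
x' = 3.5 + -0.6667·(sin -2.7736 − sin -0.5236) = 3.4065
y' = -3 − -0.6667·(cos -2.7736 − cos -0.5236) = -4.1994

(3.4065, -4.1994, -2.7736)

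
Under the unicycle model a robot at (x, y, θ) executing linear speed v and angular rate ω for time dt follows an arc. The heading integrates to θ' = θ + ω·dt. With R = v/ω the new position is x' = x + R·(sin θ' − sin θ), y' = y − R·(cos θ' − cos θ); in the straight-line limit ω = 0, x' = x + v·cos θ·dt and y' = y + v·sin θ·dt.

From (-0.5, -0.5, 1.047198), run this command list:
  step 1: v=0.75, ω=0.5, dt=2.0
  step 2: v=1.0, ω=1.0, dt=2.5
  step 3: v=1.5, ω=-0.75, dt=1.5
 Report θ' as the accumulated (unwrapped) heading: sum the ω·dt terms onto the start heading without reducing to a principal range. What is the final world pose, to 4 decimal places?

step 1: θ'=2.0472 (R=1.5000) → pose (-0.4661, 0.9379, 2.0472)
step 2: θ'=4.5472 (R=1.0000) → pose (-2.3411, 0.6437, 4.5472)
step 3: θ'=3.4222 (R=-2.0000) → pose (-3.7600, -0.9492, 3.4222)

(-3.7600, -0.9492, 3.4222)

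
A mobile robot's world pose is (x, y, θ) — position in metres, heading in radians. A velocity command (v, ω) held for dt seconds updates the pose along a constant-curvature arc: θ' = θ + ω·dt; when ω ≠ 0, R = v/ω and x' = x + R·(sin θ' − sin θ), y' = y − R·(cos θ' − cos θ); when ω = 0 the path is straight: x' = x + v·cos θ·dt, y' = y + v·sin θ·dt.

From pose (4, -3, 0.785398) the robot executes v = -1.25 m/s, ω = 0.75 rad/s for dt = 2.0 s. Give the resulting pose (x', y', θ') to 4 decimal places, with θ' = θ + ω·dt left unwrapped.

θ' = 0.7854 + 0.75·2.0 = 2.2854
R = v/ω = -1.25/0.75 = -1.6667
x' = 4 + -1.6667·(sin 2.2854 − sin 0.7854) = 3.9196
y' = -3 − -1.6667·(cos 2.2854 − cos 0.7854) = -5.2707

(3.9196, -5.2707, 2.2854)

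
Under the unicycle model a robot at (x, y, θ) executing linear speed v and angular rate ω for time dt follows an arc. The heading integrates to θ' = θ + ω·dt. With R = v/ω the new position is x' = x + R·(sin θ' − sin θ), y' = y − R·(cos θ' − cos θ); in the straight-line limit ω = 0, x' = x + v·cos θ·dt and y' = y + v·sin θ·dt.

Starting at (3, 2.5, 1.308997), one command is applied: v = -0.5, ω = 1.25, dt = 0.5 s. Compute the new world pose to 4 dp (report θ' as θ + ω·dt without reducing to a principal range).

(3.0125, 2.2544, 1.9340)

θ' = 1.3090 + 1.25·0.5 = 1.9340
R = v/ω = -0.5/1.25 = -0.4000
x' = 3 + -0.4000·(sin 1.9340 − sin 1.3090) = 3.0125
y' = 2.5 − -0.4000·(cos 1.9340 − cos 1.3090) = 2.2544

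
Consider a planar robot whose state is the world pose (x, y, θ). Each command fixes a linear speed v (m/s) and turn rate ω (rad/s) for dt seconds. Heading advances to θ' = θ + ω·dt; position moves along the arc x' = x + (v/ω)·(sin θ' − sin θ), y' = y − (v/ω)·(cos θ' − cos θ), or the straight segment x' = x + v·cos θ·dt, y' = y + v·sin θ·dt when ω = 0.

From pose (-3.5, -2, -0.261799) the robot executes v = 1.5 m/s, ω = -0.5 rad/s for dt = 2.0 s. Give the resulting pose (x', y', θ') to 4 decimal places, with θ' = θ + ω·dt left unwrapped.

(-1.4185, -3.9855, -1.2618)

θ' = -0.2618 + -0.5·2.0 = -1.2618
R = v/ω = 1.5/-0.5 = -3.0000
x' = -3.5 + -3.0000·(sin -1.2618 − sin -0.2618) = -1.4185
y' = -2 − -3.0000·(cos -1.2618 − cos -0.2618) = -3.9855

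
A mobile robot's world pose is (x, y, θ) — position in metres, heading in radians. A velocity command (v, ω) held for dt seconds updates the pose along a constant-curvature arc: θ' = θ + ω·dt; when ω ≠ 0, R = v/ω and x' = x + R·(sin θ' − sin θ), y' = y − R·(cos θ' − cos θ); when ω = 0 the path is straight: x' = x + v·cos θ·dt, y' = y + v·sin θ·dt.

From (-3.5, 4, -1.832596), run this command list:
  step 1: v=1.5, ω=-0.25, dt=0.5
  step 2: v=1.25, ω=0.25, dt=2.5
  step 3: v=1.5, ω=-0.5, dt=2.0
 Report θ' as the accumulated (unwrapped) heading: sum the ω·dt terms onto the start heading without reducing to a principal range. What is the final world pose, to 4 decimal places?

step 1: θ'=-1.9576 (R=-6.0000) → pose (-3.7388, 3.2896, -1.9576)
step 2: θ'=-1.3326 (R=5.0000) → pose (-3.9670, 0.2237, -1.3326)
step 3: θ'=-2.3326 (R=-3.0000) → pose (-4.7116, -2.5549, -2.3326)

(-4.7116, -2.5549, -2.3326)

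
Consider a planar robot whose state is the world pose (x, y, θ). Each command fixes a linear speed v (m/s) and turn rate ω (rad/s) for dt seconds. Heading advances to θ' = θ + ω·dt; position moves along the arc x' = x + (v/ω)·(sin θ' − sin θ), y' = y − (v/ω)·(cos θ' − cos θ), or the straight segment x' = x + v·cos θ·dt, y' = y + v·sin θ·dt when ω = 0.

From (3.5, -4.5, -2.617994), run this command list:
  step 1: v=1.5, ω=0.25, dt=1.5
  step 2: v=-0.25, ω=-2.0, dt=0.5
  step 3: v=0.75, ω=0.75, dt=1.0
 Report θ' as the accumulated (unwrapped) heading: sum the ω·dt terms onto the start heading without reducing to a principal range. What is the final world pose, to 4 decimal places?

step 1: θ'=-2.2430 (R=6.0000) → pose (1.8053, -5.9599, -2.2430)
step 2: θ'=-3.2430 (R=0.1250) → pose (1.9157, -5.9134, -3.2430)
step 3: θ'=-2.4930 (R=1.0000) → pose (1.2104, -6.1113, -2.4930)

(1.2104, -6.1113, -2.4930)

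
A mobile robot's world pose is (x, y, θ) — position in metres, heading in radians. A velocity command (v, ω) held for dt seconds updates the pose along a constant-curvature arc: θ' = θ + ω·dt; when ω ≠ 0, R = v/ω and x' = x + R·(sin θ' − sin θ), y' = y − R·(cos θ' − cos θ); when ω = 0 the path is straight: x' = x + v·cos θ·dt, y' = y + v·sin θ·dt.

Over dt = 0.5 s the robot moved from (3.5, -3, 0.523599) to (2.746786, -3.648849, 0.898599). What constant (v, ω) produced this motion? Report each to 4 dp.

Δθ = 0.898599 − 0.523599 = 0.375000
ω = Δθ/dt = 0.375000/0.5 = 0.7500
R = Δx/(sin θ' − sin θ) = -2.6667
v = R·ω = -2.6667·0.7500 = -2.0000

v = -2.0000, ω = 0.7500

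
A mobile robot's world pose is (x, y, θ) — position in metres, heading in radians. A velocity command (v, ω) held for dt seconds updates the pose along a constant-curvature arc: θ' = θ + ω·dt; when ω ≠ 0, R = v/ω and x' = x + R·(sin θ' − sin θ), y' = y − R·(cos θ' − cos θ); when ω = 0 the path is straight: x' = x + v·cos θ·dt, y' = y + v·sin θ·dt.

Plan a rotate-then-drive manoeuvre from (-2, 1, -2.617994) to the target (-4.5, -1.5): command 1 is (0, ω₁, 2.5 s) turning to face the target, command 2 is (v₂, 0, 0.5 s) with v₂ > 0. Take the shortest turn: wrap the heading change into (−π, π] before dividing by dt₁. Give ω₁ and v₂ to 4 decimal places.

ω₁ = 0.1047, v₂ = 7.0711

heading to target = atan2(-1.5−1, -4.5−-2) = -2.3562
Δθ = wrap(-2.3562 − -2.6180) = 0.2618; ω₁ = Δθ/dt₁ = 0.1047
distance = √((-4.5−-2)² + (-1.5−1)²) = 3.5355; v₂ = distance/dt₂ = 7.0711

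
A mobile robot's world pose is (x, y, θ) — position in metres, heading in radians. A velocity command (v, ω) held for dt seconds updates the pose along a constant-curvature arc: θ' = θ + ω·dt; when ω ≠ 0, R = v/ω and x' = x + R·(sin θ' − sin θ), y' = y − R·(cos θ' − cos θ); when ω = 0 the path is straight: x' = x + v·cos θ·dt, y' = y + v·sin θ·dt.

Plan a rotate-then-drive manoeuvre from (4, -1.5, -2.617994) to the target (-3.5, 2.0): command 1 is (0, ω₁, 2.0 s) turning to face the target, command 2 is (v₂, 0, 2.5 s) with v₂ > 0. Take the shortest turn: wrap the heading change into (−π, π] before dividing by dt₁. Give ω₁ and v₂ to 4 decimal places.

heading to target = atan2(2−-1.5, -3.5−4) = 2.7050
Δθ = wrap(2.7050 − -2.6180) = -0.9602; ω₁ = Δθ/dt₁ = -0.4801
distance = √((-3.5−4)² + (2−-1.5)²) = 8.2765; v₂ = distance/dt₂ = 3.3106

ω₁ = -0.4801, v₂ = 3.3106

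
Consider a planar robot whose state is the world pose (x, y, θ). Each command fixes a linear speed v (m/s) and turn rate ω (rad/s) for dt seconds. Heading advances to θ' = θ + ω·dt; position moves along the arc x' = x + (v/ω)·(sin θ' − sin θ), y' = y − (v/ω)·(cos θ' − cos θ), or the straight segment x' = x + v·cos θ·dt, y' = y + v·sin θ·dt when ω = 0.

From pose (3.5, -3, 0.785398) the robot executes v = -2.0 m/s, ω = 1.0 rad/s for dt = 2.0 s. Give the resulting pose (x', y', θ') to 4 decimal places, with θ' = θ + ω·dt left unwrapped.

(4.2168, -6.2887, 2.7854)

θ' = 0.7854 + 1.0·2.0 = 2.7854
R = v/ω = -2.0/1.0 = -2.0000
x' = 3.5 + -2.0000·(sin 2.7854 − sin 0.7854) = 4.2168
y' = -3 − -2.0000·(cos 2.7854 − cos 0.7854) = -6.2887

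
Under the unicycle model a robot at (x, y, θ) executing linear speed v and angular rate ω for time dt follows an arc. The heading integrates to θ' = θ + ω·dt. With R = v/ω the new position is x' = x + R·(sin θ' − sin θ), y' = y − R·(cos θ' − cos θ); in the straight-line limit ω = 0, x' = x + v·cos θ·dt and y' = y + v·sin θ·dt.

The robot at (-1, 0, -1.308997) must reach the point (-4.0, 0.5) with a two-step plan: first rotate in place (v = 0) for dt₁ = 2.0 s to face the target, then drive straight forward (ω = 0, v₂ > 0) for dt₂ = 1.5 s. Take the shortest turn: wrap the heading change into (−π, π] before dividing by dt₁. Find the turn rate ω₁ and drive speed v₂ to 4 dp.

ω₁ = -0.9989, v₂ = 2.0276

heading to target = atan2(0.5−0, -4−-1) = 2.9764
Δθ = wrap(2.9764 − -1.3090) = -1.9977; ω₁ = Δθ/dt₁ = -0.9989
distance = √((-4−-1)² + (0.5−0)²) = 3.0414; v₂ = distance/dt₂ = 2.0276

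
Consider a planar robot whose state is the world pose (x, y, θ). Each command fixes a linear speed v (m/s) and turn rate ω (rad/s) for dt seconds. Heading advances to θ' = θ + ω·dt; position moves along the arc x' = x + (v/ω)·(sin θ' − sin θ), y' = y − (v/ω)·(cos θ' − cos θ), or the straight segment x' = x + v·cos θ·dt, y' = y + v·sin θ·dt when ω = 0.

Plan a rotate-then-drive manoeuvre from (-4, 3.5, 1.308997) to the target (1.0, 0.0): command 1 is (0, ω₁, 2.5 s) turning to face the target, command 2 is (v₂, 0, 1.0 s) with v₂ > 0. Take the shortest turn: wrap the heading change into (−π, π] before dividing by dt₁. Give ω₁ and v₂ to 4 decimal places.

heading to target = atan2(0−3.5, 1−-4) = -0.6107
Δθ = wrap(-0.6107 − 1.3090) = -1.9197; ω₁ = Δθ/dt₁ = -0.7679
distance = √((1−-4)² + (0−3.5)²) = 6.1033; v₂ = distance/dt₂ = 6.1033

ω₁ = -0.7679, v₂ = 6.1033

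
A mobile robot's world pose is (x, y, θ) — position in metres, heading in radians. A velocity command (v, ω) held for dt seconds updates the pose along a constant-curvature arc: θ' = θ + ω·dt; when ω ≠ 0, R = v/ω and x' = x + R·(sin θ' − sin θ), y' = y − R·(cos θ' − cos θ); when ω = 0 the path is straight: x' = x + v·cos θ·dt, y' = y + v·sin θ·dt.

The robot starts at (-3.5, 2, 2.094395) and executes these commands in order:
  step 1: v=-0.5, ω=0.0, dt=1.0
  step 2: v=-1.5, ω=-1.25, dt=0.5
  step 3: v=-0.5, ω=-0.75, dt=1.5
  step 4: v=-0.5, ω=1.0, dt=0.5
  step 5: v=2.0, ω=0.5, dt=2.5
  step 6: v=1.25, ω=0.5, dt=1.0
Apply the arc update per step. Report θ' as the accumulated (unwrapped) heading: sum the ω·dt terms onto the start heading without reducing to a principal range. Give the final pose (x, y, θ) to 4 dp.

(-4.1290, 5.6886, 2.5944)

step 1: θ'=2.0944 (straight) → pose (-3.2500, 1.5670, 2.0944)
step 2: θ'=1.4694 (R=1.2000) → pose (-3.0954, 0.8455, 1.4694)
step 3: θ'=0.3444 (R=0.6667) → pose (-3.5336, 0.2855, 0.3444)
step 4: θ'=0.8444 (R=-0.5000) → pose (-3.7385, 0.1469, 0.8444)
step 5: θ'=2.0944 (R=4.0000) → pose (-3.2647, 4.8037, 2.0944)
step 6: θ'=2.5944 (R=2.5000) → pose (-4.1290, 5.6886, 2.5944)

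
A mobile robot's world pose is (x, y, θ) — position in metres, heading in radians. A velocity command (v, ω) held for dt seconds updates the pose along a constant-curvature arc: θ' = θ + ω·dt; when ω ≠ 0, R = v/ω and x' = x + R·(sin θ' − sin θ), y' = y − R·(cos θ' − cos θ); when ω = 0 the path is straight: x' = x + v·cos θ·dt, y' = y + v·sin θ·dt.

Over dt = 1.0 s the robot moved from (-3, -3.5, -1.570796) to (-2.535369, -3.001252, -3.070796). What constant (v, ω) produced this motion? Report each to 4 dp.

v = -0.7500, ω = -1.5000

Δθ = -3.070796 − -1.570796 = -1.500000
ω = Δθ/dt = -1.500000/1.0 = -1.5000
R = −Δy/(cos θ' − cos θ) = 0.5000
v = R·ω = 0.5000·-1.5000 = -0.7500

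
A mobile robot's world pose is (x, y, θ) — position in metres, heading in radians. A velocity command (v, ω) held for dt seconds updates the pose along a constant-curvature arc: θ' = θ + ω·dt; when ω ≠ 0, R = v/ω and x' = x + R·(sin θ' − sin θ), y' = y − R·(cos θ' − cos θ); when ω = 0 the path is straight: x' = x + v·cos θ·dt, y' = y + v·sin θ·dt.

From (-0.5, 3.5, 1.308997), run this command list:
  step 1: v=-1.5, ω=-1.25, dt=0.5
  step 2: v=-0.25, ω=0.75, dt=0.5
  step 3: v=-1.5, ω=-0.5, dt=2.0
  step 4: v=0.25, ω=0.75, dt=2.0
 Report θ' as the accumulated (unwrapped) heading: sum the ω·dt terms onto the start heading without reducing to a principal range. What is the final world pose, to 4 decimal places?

step 1: θ'=0.6840 (R=1.2000) → pose (-0.9008, 2.8805, 0.6840)
step 2: θ'=1.0590 (R=-0.3333) → pose (-0.9808, 2.7854, 1.0590)
step 3: θ'=0.0590 (R=3.0000) → pose (-3.4195, 1.2599, 0.0590)
step 4: θ'=1.5590 (R=0.3333) → pose (-3.1059, 1.5887, 1.5590)

(-3.1059, 1.5887, 1.5590)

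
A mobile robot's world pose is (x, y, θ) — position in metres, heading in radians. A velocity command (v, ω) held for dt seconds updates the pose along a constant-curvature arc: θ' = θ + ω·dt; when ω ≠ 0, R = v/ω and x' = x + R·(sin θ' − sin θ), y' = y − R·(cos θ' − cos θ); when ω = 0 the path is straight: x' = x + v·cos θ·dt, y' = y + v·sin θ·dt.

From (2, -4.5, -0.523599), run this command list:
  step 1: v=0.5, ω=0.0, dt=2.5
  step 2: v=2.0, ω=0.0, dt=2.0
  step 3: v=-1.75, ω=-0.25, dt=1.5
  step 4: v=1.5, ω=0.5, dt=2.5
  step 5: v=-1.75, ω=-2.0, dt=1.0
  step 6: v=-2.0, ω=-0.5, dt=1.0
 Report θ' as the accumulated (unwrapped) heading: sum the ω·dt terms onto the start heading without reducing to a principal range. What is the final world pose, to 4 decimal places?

step 1: θ'=-0.5236 (straight) → pose (3.0825, -5.1250, -0.5236)
step 2: θ'=-0.5236 (straight) → pose (6.5466, -7.1250, -0.5236)
step 3: θ'=-0.8986 (R=7.0000) → pose (4.5694, -5.4218, -0.8986)
step 4: θ'=0.3514 (R=3.0000) → pose (7.9495, -6.3703, 0.3514)
step 5: θ'=-1.6486 (R=0.8750) → pose (6.7759, -5.4808, -1.6486)
step 6: θ'=-2.1486 (R=4.0000) → pose (7.4132, -3.6069, -2.1486)

(7.4132, -3.6069, -2.1486)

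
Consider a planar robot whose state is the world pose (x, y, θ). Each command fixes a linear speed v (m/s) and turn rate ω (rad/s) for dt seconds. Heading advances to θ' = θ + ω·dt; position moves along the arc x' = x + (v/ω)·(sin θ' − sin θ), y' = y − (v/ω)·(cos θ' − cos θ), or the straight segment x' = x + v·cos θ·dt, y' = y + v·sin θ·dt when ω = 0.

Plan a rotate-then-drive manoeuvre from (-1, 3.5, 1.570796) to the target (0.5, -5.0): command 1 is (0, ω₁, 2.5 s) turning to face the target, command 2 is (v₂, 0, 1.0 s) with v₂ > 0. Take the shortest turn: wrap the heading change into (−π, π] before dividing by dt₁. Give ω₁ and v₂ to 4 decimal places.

ω₁ = -1.1868, v₂ = 8.6313

heading to target = atan2(-5−3.5, 0.5−-1) = -1.3961
Δθ = wrap(-1.3961 − 1.5708) = -2.9669; ω₁ = Δθ/dt₁ = -1.1868
distance = √((0.5−-1)² + (-5−3.5)²) = 8.6313; v₂ = distance/dt₂ = 8.6313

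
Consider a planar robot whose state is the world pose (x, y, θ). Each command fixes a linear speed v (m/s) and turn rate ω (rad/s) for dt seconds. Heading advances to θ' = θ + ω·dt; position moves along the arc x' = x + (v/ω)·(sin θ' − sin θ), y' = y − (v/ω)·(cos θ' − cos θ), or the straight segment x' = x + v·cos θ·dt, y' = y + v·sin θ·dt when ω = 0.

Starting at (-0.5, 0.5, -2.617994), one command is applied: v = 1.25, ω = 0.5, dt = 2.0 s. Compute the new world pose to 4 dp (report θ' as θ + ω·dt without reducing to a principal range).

θ' = -2.6180 + 0.5·2.0 = -1.6180
R = v/ω = 1.25/0.5 = 2.5000
x' = -0.5 + 2.5000·(sin -1.6180 − sin -2.6180) = -1.7472
y' = 0.5 − 2.5000·(cos -1.6180 − cos -2.6180) = -1.5471

(-1.7472, -1.5471, -1.6180)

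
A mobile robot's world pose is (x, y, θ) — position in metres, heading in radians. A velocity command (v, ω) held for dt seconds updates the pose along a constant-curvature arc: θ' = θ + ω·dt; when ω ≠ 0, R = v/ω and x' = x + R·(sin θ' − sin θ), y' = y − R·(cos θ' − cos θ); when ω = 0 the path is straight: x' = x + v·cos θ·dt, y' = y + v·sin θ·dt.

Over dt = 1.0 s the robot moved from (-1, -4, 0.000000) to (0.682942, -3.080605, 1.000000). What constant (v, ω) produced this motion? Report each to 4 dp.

Δθ = 1.000000 − 0.000000 = 1.000000
ω = Δθ/dt = 1.000000/1.0 = 1.0000
R = Δx/(sin θ' − sin θ) = 2.0000
v = R·ω = 2.0000·1.0000 = 2.0000

v = 2.0000, ω = 1.0000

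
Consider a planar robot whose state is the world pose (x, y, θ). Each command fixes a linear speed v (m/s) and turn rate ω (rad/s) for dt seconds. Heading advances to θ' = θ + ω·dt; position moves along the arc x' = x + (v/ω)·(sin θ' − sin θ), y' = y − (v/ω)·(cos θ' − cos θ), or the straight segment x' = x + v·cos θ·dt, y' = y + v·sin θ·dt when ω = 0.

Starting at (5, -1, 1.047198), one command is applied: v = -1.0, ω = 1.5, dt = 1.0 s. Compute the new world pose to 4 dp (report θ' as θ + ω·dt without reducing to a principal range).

(5.2040, -1.8857, 2.5472)

θ' = 1.0472 + 1.5·1.0 = 2.5472
R = v/ω = -1.0/1.5 = -0.6667
x' = 5 + -0.6667·(sin 2.5472 − sin 1.0472) = 5.2040
y' = -1 − -0.6667·(cos 2.5472 − cos 1.0472) = -1.8857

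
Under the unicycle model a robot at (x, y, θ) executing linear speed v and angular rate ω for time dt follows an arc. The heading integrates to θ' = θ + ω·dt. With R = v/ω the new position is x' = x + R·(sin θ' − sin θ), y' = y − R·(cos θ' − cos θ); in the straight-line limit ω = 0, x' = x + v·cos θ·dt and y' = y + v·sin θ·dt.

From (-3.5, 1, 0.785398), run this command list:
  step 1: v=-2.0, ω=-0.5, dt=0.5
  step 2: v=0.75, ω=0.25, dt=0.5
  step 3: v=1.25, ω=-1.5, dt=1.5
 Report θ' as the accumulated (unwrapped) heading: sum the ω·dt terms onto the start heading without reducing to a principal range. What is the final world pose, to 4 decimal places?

step 1: θ'=0.5354 (R=4.0000) → pose (-4.2877, 0.3882, 0.5354)
step 2: θ'=0.6604 (R=3.0000) → pose (-3.9779, 0.5991, 0.6604)
step 3: θ'=-1.5896 (R=-0.8333) → pose (-2.6336, -0.0747, -1.5896)

(-2.6336, -0.0747, -1.5896)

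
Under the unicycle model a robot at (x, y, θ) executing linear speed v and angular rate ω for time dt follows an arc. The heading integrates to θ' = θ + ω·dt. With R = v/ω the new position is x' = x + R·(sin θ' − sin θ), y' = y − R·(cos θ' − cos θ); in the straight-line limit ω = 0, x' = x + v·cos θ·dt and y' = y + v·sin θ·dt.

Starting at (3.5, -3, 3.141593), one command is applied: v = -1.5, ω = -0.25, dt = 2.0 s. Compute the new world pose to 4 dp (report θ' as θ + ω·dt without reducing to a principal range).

(6.3766, -3.7345, 2.6416)

θ' = 3.1416 + -0.25·2.0 = 2.6416
R = v/ω = -1.5/-0.25 = 6.0000
x' = 3.5 + 6.0000·(sin 2.6416 − sin 3.1416) = 6.3766
y' = -3 − 6.0000·(cos 2.6416 − cos 3.1416) = -3.7345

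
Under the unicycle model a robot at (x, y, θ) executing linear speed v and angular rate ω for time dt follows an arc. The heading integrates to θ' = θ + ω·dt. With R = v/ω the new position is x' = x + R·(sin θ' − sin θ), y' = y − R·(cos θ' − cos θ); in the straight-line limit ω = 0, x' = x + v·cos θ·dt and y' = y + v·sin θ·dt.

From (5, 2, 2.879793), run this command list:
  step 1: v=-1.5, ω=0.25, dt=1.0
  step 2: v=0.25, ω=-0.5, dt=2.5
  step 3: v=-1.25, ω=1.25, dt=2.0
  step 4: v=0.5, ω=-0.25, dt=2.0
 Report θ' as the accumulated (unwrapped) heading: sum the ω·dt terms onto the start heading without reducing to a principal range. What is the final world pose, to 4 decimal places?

(7.3651, 1.2951, 3.8798)

step 1: θ'=3.1298 (R=-6.0000) → pose (6.4821, 1.7960, 3.1298)
step 2: θ'=1.8798 (R=-0.5000) → pose (6.0117, 2.1439, 1.8798)
step 3: θ'=4.3798 (R=-1.0000) → pose (7.9095, 2.1215, 4.3798)
step 4: θ'=3.8798 (R=-2.0000) → pose (7.3651, 1.2951, 3.8798)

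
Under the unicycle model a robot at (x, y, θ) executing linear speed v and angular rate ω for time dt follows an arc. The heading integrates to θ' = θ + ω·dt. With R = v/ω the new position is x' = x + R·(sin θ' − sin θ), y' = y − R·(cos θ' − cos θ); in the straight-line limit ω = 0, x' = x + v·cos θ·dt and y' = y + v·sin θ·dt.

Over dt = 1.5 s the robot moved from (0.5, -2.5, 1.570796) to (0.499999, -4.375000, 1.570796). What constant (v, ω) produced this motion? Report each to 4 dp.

v = -1.2500, ω = 0.0000

Δθ = 1.570796 − 1.570796 = 0.000000
ω = Δθ/dt = 0.000000/1.5 = 0.0000
ω = 0 → v = (Δx·cos θ + Δy·sin θ)/dt = -1.2500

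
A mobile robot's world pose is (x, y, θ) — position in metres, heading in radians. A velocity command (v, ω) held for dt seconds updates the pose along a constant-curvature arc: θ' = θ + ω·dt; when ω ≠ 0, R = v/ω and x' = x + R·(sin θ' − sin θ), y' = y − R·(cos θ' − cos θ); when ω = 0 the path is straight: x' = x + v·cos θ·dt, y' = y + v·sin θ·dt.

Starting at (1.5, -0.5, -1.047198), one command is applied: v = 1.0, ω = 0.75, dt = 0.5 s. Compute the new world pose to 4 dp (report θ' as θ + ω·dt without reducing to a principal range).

(1.8244, -0.8766, -0.6722)

θ' = -1.0472 + 0.75·0.5 = -0.6722
R = v/ω = 1.0/0.75 = 1.3333
x' = 1.5 + 1.3333·(sin -0.6722 − sin -1.0472) = 1.8244
y' = -0.5 − 1.3333·(cos -0.6722 − cos -1.0472) = -0.8766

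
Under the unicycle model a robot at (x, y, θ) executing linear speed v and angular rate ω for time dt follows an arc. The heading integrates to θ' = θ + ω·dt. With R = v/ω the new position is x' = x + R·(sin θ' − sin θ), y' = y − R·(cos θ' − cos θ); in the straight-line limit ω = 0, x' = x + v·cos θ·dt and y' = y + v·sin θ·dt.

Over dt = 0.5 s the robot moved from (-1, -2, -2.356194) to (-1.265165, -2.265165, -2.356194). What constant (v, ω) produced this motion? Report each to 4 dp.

Δθ = -2.356194 − -2.356194 = 0.000000
ω = Δθ/dt = 0.000000/0.5 = 0.0000
ω = 0 → v = (Δx·cos θ + Δy·sin θ)/dt = 0.7500

v = 0.7500, ω = 0.0000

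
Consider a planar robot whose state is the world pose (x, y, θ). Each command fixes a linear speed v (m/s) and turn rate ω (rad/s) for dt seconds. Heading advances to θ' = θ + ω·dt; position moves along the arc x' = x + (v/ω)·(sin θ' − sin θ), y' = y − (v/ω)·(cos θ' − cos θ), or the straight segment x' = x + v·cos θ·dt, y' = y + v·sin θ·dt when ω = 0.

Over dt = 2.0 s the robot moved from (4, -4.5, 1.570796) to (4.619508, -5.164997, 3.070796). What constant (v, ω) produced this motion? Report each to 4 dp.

Δθ = 3.070796 − 1.570796 = 1.500000
ω = Δθ/dt = 1.500000/2.0 = 0.7500
R = −Δy/(cos θ' − cos θ) = -0.6667
v = R·ω = -0.6667·0.7500 = -0.5000

v = -0.5000, ω = 0.7500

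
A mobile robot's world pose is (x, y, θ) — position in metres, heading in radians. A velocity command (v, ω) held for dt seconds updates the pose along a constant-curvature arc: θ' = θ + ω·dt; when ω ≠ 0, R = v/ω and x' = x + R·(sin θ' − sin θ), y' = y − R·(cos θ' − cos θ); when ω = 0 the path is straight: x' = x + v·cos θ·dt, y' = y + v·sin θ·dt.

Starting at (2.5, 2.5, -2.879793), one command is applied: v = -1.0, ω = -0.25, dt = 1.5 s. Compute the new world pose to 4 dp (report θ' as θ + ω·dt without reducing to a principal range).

θ' = -2.8798 + -0.25·1.5 = -3.2548
R = v/ω = -1.0/-0.25 = 4.0000
x' = 2.5 + 4.0000·(sin -3.2548 − sin -2.8798) = 3.9871
y' = 2.5 − 4.0000·(cos -3.2548 − cos -2.8798) = 2.6107

(3.9871, 2.6107, -3.2548)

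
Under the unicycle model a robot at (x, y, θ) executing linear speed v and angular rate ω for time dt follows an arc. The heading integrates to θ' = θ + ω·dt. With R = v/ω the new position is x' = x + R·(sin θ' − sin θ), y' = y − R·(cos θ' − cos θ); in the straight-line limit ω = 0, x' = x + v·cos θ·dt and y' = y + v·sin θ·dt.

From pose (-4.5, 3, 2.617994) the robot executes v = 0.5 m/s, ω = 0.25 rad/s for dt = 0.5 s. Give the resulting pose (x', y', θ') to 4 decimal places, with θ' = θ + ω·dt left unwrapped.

θ' = 2.6180 + 0.25·0.5 = 2.7430
R = v/ω = 0.5/0.25 = 2.0000
x' = -4.5 + 2.0000·(sin 2.7430 − sin 2.6180) = -4.7237
y' = 3 − 2.0000·(cos 2.7430 − cos 2.6180) = 3.1112

(-4.7237, 3.1112, 2.7430)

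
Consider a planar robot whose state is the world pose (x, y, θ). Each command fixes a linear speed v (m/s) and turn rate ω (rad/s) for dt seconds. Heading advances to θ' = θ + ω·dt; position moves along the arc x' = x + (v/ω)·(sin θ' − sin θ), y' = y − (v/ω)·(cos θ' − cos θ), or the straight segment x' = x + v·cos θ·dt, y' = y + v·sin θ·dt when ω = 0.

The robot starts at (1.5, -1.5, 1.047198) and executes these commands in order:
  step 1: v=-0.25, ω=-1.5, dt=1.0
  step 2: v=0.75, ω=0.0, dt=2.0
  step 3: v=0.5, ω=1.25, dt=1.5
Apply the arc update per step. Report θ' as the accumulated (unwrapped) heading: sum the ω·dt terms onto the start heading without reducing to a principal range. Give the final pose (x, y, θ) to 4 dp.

step 1: θ'=-0.4528 (R=0.1667) → pose (1.2827, -1.5665, -0.4528)
step 2: θ'=-0.4528 (straight) → pose (2.6316, -2.2228, -0.4528)
step 3: θ'=1.4222 (R=0.4000) → pose (3.2022, -1.9223, 1.4222)

(3.2022, -1.9223, 1.4222)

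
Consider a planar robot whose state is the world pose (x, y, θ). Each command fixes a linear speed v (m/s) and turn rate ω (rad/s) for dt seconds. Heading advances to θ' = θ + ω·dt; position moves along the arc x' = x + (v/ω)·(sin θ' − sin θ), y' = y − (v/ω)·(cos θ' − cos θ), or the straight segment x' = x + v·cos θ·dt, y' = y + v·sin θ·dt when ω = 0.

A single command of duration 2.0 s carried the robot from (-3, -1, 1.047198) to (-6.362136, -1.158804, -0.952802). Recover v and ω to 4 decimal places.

v = -2.0000, ω = -1.0000

Δθ = -0.952802 − 1.047198 = -2.000000
ω = Δθ/dt = -2.000000/2.0 = -1.0000
R = Δx/(sin θ' − sin θ) = 2.0000
v = R·ω = 2.0000·-1.0000 = -2.0000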